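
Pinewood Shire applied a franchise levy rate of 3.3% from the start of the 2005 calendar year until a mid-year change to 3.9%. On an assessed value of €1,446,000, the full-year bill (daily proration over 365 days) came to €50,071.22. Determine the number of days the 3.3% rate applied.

266 days

Let d = days at the first rate; then 365 − d days at the second rate.
€1,446,000 × [3.3%·d + 3.9%·(365−d)] / 365 = €50,071.22
Solving gives d = 266, so the new rate took effect on 24 Sep 2005.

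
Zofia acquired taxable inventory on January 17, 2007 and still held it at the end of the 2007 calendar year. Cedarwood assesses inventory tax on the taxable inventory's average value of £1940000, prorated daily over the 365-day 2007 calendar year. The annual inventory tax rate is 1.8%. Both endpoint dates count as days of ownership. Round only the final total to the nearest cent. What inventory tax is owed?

Days held (January 17 – December 31, 2007): 349 out of 365
Tax = £1940000 × 1.8% × 349/365 = £33389.2603

£33389.26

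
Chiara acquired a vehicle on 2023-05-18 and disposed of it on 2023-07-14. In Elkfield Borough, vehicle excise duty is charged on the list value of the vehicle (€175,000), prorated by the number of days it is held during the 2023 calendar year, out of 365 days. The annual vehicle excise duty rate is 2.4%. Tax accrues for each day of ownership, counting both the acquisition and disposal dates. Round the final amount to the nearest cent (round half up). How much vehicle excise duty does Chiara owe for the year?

€667.40

Days held (2023-05-18 to 2023-07-14): 58 out of 365
Tax = €175,000 × 2.4% × 58/365 = €667.3973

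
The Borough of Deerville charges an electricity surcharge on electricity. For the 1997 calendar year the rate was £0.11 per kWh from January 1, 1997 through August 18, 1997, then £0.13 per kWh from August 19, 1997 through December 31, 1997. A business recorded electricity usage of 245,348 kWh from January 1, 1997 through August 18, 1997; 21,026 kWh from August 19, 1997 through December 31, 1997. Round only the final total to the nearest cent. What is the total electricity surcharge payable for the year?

January 1 – August 18, 1997: 245,348 kWh at £0.11/kWh → £26,988.28
August 19 – December 31, 1997: 21,026 kWh at £0.13/kWh → £2,733.38

£29,721.66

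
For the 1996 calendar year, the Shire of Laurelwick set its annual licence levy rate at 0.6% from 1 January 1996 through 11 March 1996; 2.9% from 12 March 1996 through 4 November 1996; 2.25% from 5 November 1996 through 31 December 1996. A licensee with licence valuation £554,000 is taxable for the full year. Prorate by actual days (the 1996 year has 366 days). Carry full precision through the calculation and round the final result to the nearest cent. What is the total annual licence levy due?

1 January – 11 March 1996: 71 days at 0.6% → £554,000 × 0.6% × 71/366 = £644.8197
12 March – 4 November 1996: 238 days at 2.9% → £554,000 × 2.9% × 238/366 = £10,447.2896
5 November – 31 December 1996: 57 days at 2.25% → £554,000 × 2.25% × 57/366 = £1,941.2705
Total = £13,033.3798

£13,033.38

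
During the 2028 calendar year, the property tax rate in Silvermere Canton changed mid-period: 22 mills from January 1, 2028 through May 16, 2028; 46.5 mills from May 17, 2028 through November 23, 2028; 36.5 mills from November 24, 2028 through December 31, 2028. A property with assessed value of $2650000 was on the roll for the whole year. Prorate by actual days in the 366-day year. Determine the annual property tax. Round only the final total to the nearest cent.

$96171.11

January 1 – May 16, 2028: 137 days at 22 mills → $2650000 × 2.2% × 137/366 = $21822.6776
May 17 – November 23, 2028: 191 days at 46.5 mills → $2650000 × 4.65% × 191/366 = $64305.9426
November 24 – December 31, 2028: 38 days at 36.5 mills → $2650000 × 3.65% × 38/366 = $10042.4863
Total = $96171.1066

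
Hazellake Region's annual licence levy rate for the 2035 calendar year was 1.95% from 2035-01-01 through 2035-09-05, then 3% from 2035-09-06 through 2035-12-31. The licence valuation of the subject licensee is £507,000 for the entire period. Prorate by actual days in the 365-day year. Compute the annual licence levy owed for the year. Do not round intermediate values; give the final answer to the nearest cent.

£11,592.94

2035-01-01 to 2035-09-05: 248 days at 1.95% → £507,000 × 1.95% × 248/365 = £6,717.4027
2035-09-06 to 2035-12-31: 117 days at 3% → £507,000 × 3% × 117/365 = £4,875.5342
Total = £11,592.9370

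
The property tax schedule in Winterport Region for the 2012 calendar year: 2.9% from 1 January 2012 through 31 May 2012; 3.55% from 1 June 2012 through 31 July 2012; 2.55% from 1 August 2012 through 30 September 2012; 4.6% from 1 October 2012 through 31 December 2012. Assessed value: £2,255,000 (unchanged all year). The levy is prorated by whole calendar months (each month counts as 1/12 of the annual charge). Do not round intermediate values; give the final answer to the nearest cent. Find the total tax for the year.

1 January – 31 May 2012: 5 months at 2.9% → £2,255,000 × 2.9% × 5/12 = £27,247.9167
1 June – 31 July 2012: 2 months at 3.55% → £2,255,000 × 3.55% × 2/12 = £13,342.0833
1 August – 30 September 2012: 2 months at 2.55% → £2,255,000 × 2.55% × 2/12 = £9,583.7500
1 October – 31 December 2012: 3 months at 4.6% → £2,255,000 × 4.6% × 3/12 = £25,932.5000
Total = £76,106.2500

£76,106.25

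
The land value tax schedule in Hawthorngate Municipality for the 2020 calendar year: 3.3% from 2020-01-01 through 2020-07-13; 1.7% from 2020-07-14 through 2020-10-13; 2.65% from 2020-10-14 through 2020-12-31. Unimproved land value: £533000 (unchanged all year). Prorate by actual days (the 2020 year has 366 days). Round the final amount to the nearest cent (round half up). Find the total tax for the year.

2020-01-01 to 2020-07-13: 195 days at 3.3% → £533000 × 3.3% × 195/366 = £9371.1885
2020-07-14 to 2020-10-13: 92 days at 1.7% → £533000 × 1.7% × 92/366 = £2277.6284
2020-10-14 to 2020-12-31: 79 days at 2.65% → £533000 × 2.65% × 79/366 = £3048.7309
Total = £14697.5478

£14697.55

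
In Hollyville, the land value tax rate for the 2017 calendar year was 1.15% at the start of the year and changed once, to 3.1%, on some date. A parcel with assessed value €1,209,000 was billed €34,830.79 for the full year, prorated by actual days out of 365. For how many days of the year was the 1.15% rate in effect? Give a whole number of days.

41 days

Let d = days at the first rate; then 365 − d days at the second rate.
€1,209,000 × [1.15%·d + 3.1%·(365−d)] / 365 = €34,830.79
Solving gives d = 41, so the new rate took effect on 11 Feb 2017.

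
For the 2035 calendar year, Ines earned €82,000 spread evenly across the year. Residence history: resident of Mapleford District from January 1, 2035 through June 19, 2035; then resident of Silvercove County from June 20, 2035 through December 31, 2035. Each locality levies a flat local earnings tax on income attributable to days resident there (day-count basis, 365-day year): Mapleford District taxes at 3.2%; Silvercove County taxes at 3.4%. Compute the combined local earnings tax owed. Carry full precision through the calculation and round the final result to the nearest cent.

Mapleford District, January 1 – June 19, 2035: 170 days → €82,000 × 3.2% × 170/365 = €1,222.1370
Silvercove County, June 20 – December 31, 2035: 195 days → €82,000 × 3.4% × 195/365 = €1,489.4795
Total = €2,711.6164

€2,711.62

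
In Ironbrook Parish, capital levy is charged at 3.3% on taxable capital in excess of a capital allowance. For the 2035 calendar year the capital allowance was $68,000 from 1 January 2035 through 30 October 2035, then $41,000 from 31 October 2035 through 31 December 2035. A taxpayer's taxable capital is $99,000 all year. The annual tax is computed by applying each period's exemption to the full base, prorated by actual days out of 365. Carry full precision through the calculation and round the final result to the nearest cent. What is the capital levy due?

1 January – 30 October 2035: 303 days, exemption $68,000 → ($99,000 − $68,000) × 3.3% × 303/365 = $849.2301
31 October – 31 December 2035: 62 days, exemption $41,000 → ($99,000 − $41,000) × 3.3% × 62/365 = $325.1178
Total = $1,174.3479

$1,174.35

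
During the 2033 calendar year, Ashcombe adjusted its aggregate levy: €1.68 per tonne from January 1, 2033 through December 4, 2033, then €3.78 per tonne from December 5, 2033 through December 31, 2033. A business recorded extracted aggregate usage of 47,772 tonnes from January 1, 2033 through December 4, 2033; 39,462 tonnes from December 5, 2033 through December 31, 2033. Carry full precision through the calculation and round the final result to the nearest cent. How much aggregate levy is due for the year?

€229,423.32

January 1 – December 4, 2033: 47,772 tonnes at €1.68/tonne → €80,256.96
December 5 – December 31, 2033: 39,462 tonnes at €3.78/tonne → €149,166.36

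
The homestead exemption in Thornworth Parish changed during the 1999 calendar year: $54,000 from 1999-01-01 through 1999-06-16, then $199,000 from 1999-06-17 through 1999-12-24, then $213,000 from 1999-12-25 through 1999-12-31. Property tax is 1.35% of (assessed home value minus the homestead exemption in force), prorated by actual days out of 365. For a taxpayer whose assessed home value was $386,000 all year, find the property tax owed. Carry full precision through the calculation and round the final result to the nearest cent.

1999-01-01 to 1999-06-16: 167 days, exemption $54,000 → ($386,000 − $54,000) × 1.35% × 167/365 = $2,050.6685
1999-06-17 to 1999-12-24: 191 days, exemption $199,000 → ($386,000 − $199,000) × 1.35% × 191/365 = $1,321.0397
1999-12-25 to 1999-12-31: 7 days, exemption $213,000 → ($386,000 − $213,000) × 1.35% × 7/365 = $44.7904
Total = $3,416.4986

$3,416.50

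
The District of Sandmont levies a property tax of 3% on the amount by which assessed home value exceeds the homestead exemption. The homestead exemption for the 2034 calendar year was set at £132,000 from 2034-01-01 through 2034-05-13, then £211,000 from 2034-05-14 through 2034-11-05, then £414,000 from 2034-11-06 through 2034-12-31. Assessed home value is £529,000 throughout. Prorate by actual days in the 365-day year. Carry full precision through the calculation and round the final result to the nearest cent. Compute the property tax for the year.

2034-01-01 to 2034-05-13: 133 days, exemption £132,000 → (£529,000 − £132,000) × 3% × 133/365 = £4,339.8082
2034-05-14 to 2034-11-05: 176 days, exemption £211,000 → (£529,000 − £211,000) × 3% × 176/365 = £4,600.1096
2034-11-06 to 2034-12-31: 56 days, exemption £414,000 → (£529,000 − £414,000) × 3% × 56/365 = £529.3151
Total = £9,469.2329

£9,469.23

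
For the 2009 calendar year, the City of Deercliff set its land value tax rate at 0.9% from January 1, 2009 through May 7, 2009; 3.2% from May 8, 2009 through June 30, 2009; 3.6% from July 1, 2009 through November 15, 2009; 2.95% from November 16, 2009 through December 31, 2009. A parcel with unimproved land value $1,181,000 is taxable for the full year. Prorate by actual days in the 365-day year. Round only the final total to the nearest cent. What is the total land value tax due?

$29,754.73

January 1 – May 7, 2009: 127 days at 0.9% → $1,181,000 × 0.9% × 127/365 = $3,698.3096
May 8 – June 30, 2009: 54 days at 3.2% → $1,181,000 × 3.2% × 54/365 = $5,591.1452
July 1 – November 15, 2009: 138 days at 3.6% → $1,181,000 × 3.6% × 138/365 = $16,074.5425
November 16 – December 31, 2009: 46 days at 2.95% → $1,181,000 × 2.95% × 46/365 = $4,390.7315
Total = $29,754.7288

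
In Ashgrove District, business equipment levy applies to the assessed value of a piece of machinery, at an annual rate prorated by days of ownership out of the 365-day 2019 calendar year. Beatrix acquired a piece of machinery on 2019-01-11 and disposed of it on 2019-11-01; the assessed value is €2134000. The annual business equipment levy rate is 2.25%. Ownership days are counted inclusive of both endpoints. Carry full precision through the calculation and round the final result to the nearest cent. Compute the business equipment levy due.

€38806.64

Days held (2019-01-11 to 2019-11-01): 295 out of 365
Tax = €2134000 × 2.25% × 295/365 = €38806.6438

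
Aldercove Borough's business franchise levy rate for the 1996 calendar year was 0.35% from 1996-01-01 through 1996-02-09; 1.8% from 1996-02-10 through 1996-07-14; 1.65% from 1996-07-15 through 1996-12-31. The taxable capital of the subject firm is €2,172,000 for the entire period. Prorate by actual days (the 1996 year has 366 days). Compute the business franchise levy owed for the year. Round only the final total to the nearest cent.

€34,140.75

1996-01-01 to 1996-02-09: 40 days at 0.35% → €2,172,000 × 0.35% × 40/366 = €830.8197
1996-02-10 to 1996-07-14: 156 days at 1.8% → €2,172,000 × 1.8% × 156/366 = €16,663.8689
1996-07-15 to 1996-12-31: 170 days at 1.65% → €2,172,000 × 1.65% × 170/366 = €16,646.0656
Total = €34,140.7541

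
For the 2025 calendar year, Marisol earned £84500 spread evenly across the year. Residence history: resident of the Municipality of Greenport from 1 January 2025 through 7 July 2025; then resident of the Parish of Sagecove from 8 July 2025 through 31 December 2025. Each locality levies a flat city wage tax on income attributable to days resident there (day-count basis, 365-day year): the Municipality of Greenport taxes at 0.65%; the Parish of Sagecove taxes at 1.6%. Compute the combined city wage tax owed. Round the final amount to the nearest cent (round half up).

£938.53

The Municipality of Greenport, 1 January – 7 July 2025: 188 days → £84500 × 0.65% × 188/365 = £282.9014
The Parish of Sagecove, 8 July – 31 December 2025: 177 days → £84500 × 1.6% × 177/365 = £655.6274
Total = £938.5288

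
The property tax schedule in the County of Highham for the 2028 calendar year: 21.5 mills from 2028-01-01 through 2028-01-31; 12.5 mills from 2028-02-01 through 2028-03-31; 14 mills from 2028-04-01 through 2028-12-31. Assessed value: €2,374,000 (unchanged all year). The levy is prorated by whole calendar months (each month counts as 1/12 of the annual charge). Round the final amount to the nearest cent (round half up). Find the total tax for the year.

€34,126.25

2028-01-01 to 2028-01-31: 1 month at 21.5 mills → €2,374,000 × 2.15% × 1/12 = €4,253.4167
2028-02-01 to 2028-03-31: 2 months at 12.5 mills → €2,374,000 × 1.25% × 2/12 = €4,945.8333
2028-04-01 to 2028-12-31: 9 months at 14 mills → €2,374,000 × 1.4% × 9/12 = €24,927.0000
Total = €34,126.2500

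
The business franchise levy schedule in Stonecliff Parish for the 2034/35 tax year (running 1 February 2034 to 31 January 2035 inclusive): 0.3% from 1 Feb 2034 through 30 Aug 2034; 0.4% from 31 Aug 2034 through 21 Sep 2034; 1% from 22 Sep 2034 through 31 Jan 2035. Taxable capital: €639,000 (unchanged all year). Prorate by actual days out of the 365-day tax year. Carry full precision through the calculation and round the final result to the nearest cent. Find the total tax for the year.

€3,573.15

1 Feb – 30 Aug 2034: 211 days at 0.3% → €639,000 × 0.3% × 211/365 = €1,108.1836
31 Aug – 21 Sep 2034: 22 days at 0.4% → €639,000 × 0.4% × 22/365 = €154.0603
22 Sep 2034 – 31 Jan 2035: 132 days at 1% → €639,000 × 1% × 132/365 = €2,310.9041
Total = €3,573.1479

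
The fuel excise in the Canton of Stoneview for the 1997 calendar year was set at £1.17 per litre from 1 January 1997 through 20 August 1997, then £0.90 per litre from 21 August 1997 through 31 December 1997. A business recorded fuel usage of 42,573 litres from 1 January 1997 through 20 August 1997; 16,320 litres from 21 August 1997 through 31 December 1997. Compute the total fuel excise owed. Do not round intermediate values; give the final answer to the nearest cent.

£64498.41

1 January – 20 August 1997: 42,573 litres at £1.17/litre → £49810.41
21 August – 31 December 1997: 16,320 litres at £0.90/litre → £14688.00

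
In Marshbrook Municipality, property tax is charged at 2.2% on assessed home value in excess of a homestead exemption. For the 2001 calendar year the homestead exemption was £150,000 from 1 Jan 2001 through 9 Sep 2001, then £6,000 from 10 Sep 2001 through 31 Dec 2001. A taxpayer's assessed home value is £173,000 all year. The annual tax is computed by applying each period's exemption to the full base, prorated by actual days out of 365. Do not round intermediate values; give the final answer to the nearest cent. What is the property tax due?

£1,486.78

1 Jan – 9 Sep 2001: 252 days, exemption £150,000 → (£173,000 − £150,000) × 2.2% × 252/365 = £349.3479
10 Sep – 31 Dec 2001: 113 days, exemption £6,000 → (£173,000 − £6,000) × 2.2% × 113/365 = £1,137.4301
Total = £1,486.7781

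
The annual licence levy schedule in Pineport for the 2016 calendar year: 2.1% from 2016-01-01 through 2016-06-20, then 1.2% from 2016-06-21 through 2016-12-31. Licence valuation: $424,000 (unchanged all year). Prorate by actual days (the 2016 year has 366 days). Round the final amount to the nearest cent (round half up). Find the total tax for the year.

2016-01-01 to 2016-06-20: 172 days at 2.1% → $424,000 × 2.1% × 172/366 = $4,184.3934
2016-06-21 to 2016-12-31: 194 days at 1.2% → $424,000 × 1.2% × 194/366 = $2,696.9180
Total = $6,881.3115

$6,881.31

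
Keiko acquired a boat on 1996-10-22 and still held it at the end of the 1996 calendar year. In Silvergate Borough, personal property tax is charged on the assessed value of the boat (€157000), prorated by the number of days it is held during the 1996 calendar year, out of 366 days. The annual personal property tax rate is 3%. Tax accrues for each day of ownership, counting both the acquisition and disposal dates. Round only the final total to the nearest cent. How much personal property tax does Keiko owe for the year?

€913.69

Days held (1996-10-22 to 1996-12-31): 71 out of 366
Tax = €157000 × 3% × 71/366 = €913.6885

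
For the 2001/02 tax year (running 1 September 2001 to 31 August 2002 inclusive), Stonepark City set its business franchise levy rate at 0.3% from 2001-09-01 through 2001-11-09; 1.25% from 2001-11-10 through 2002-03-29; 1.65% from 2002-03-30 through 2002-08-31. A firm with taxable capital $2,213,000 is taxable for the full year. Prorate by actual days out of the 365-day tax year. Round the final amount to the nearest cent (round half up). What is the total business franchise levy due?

$27,389.66

2001-09-01 to 2001-11-09: 70 days at 0.3% → $2,213,000 × 0.3% × 70/365 = $1,273.2329
2001-11-10 to 2002-03-29: 140 days at 1.25% → $2,213,000 × 1.25% × 140/365 = $10,610.2740
2002-03-30 to 2002-08-31: 155 days at 1.65% → $2,213,000 × 1.65% × 155/365 = $15,506.1575
Total = $27,389.6644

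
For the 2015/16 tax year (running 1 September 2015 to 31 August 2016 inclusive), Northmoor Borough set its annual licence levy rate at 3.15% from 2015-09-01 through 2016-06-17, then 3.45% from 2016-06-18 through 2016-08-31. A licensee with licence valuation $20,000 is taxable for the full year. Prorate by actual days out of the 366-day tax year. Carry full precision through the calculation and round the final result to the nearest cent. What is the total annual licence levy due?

$642.30

2015-09-01 to 2016-06-17: 291 days at 3.15% → $20,000 × 3.15% × 291/366 = $500.9016
2016-06-18 to 2016-08-31: 75 days at 3.45% → $20,000 × 3.45% × 75/366 = $141.3934
Total = $642.2951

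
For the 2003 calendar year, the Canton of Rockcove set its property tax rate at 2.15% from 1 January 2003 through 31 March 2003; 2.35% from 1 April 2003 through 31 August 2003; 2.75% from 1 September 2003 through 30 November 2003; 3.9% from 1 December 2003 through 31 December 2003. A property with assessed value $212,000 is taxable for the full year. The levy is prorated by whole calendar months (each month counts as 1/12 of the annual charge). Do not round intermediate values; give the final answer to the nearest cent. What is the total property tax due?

1 January – 31 March 2003: 3 months at 2.15% → $212,000 × 2.15% × 3/12 = $1,139.5000
1 April – 31 August 2003: 5 months at 2.35% → $212,000 × 2.35% × 5/12 = $2,075.8333
1 September – 30 November 2003: 3 months at 2.75% → $212,000 × 2.75% × 3/12 = $1,457.5000
1 December – 31 December 2003: 1 month at 3.9% → $212,000 × 3.9% × 1/12 = $689.0000
Total = $5,361.8333

$5,361.83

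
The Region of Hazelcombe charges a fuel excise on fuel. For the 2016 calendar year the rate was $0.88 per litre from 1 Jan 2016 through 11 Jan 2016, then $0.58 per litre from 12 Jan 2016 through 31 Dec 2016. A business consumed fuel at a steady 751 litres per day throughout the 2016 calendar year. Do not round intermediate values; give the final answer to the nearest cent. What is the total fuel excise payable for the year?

1 Jan – 11 Jan 2016: 11 days × 751 litres/day = 8,261 litres at $0.88/litre → $7,269.68
12 Jan – 31 Dec 2016: 355 days × 751 litres/day = 266,605 litres at $0.58/litre → $154,630.90

$161,900.58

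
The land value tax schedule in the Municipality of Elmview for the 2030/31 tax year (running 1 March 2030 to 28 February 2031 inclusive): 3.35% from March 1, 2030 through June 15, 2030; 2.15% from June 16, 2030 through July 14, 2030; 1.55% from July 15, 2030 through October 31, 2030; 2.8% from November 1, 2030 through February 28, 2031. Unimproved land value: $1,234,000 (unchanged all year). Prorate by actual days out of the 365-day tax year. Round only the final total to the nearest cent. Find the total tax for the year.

March 1 – June 15, 2030: 107 days at 3.35% → $1,234,000 × 3.35% × 107/365 = $12,118.5562
June 16 – July 14, 2030: 29 days at 2.15% → $1,234,000 × 2.15% × 29/365 = $2,107.9425
July 15 – October 31, 2030: 109 days at 1.55% → $1,234,000 × 1.55% × 109/365 = $5,711.8986
November 1, 2030 – February 28, 2031: 120 days at 2.8% → $1,234,000 × 2.8% × 120/365 = $11,359.5616
Total = $31,297.9589

$31,297.96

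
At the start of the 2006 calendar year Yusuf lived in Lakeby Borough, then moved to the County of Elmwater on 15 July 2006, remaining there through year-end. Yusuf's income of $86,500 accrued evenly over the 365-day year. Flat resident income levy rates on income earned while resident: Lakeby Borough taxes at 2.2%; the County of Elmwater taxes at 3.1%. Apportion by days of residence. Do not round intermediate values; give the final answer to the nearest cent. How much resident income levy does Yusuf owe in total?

$2,265.59

Lakeby Borough, 1 January – 14 July 2006: 195 days → $86,500 × 2.2% × 195/365 = $1,016.6712
The County of Elmwater, 15 July – 31 December 2006: 170 days → $86,500 × 3.1% × 170/365 = $1,248.9178
Total = $2,265.5890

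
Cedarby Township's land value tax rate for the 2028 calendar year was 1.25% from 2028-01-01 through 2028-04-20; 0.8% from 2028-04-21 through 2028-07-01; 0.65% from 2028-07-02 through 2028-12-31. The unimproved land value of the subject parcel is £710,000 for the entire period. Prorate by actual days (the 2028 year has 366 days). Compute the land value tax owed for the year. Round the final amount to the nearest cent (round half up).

2028-01-01 to 2028-04-20: 111 days at 1.25% → £710,000 × 1.25% × 111/366 = £2,691.5984
2028-04-21 to 2028-07-01: 72 days at 0.8% → £710,000 × 0.8% × 72/366 = £1,117.3770
2028-07-02 to 2028-12-31: 183 days at 0.65% → £710,000 × 0.65% × 183/366 = £2,307.5000
Total = £6,116.4754

£6,116.48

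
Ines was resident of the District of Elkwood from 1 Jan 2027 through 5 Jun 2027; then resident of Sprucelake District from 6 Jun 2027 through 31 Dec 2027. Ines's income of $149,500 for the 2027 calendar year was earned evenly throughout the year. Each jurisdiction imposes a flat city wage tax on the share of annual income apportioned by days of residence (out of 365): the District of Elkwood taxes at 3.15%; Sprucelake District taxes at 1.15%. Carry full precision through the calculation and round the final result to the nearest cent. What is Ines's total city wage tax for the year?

$2,997.17

The District of Elkwood, 1 Jan – 5 Jun 2027: 156 days → $149,500 × 3.15% × 156/365 = $2,012.7205
Sprucelake District, 6 Jun – 31 Dec 2027: 209 days → $149,500 × 1.15% × 209/365 = $984.4473
Total = $2,997.1678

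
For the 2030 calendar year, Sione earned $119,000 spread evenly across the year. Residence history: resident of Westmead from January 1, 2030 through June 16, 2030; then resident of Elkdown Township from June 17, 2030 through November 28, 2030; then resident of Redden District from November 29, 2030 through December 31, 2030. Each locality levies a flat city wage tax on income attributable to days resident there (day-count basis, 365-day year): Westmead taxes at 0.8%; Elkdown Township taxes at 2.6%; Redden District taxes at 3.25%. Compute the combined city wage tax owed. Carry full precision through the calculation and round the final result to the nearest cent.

Westmead, January 1 – June 16, 2030: 167 days → $119,000 × 0.8% × 167/365 = $435.5726
Elkdown Township, June 17 – November 28, 2030: 165 days → $119,000 × 2.6% × 165/365 = $1,398.6575
Redden District, November 29 – December 31, 2030: 33 days → $119,000 × 3.25% × 33/365 = $349.6644
Total = $2,183.8945

$2,183.89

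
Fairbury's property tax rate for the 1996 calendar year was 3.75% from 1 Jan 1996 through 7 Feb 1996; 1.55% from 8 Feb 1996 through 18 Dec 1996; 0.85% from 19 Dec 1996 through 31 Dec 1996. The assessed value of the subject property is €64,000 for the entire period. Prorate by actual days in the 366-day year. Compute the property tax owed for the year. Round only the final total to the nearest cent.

1 Jan – 7 Feb 1996: 38 days at 3.75% → €64,000 × 3.75% × 38/366 = €249.1803
8 Feb – 18 Dec 1996: 315 days at 1.55% → €64,000 × 1.55% × 315/366 = €853.7705
19 Dec – 31 Dec 1996: 13 days at 0.85% → €64,000 × 0.85% × 13/366 = €19.3224
Total = €1,122.2732

€1,122.27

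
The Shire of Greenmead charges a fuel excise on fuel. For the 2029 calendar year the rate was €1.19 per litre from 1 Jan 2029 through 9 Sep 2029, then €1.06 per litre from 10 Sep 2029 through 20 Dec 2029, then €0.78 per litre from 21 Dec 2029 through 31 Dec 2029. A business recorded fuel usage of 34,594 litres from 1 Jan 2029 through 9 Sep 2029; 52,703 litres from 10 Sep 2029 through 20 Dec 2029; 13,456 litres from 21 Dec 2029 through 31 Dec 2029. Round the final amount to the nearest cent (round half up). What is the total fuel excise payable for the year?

1 Jan – 9 Sep 2029: 34,594 litres at €1.19/litre → €41,166.86
10 Sep – 20 Dec 2029: 52,703 litres at €1.06/litre → €55,865.18
21 Dec – 31 Dec 2029: 13,456 litres at €0.78/litre → €10,495.68

€107,527.72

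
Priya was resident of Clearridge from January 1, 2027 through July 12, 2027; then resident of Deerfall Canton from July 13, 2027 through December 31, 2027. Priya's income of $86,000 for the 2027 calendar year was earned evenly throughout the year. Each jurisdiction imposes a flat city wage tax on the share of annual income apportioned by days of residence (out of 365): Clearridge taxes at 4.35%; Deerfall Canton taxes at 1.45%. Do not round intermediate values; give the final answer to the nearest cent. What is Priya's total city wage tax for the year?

$2,565.75

Clearridge, January 1 – July 12, 2027: 193 days → $86,000 × 4.35% × 193/365 = $1,978.1178
Deerfall Canton, July 13 – December 31, 2027: 172 days → $86,000 × 1.45% × 172/365 = $587.6274
Total = $2,565.7452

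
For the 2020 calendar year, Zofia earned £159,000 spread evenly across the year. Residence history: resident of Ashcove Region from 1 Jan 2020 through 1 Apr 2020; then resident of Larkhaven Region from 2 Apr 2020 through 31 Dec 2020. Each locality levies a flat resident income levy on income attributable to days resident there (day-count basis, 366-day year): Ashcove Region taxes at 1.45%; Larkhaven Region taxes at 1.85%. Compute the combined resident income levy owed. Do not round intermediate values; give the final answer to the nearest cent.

Ashcove Region, 1 Jan – 1 Apr 2020: 92 days → £159,000 × 1.45% × 92/366 = £579.5246
Larkhaven Region, 2 Apr – 31 Dec 2020: 274 days → £159,000 × 1.85% × 274/366 = £2,202.1066
Total = £2,781.6311

£2,781.63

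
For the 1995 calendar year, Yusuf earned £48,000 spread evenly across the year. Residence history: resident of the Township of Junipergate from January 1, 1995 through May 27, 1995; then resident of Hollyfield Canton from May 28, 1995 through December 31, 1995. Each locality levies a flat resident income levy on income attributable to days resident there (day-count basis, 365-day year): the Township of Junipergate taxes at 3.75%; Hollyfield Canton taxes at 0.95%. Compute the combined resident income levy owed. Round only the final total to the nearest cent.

The Township of Junipergate, January 1 – May 27, 1995: 147 days → £48,000 × 3.75% × 147/365 = £724.9315
Hollyfield Canton, May 28 – December 31, 1995: 218 days → £48,000 × 0.95% × 218/365 = £272.3507
Total = £997.2822

£997.28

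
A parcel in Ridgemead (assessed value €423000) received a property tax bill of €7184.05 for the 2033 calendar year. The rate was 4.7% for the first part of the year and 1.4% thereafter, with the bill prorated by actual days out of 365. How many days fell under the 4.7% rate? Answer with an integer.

Let d = days at the first rate; then 365 − d days at the second rate.
€423000 × [4.7%·d + 1.4%·(365−d)] / 365 = €7184.05
Solving gives d = 33, so the new rate took effect on February 3, 2033.

33 days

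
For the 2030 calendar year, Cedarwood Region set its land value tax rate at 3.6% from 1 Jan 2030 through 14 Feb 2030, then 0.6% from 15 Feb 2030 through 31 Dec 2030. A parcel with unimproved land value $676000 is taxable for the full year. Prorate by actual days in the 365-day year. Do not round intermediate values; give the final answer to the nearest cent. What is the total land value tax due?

$6556.27

1 Jan – 14 Feb 2030: 45 days at 3.6% → $676000 × 3.6% × 45/365 = $3000.3288
15 Feb – 31 Dec 2030: 320 days at 0.6% → $676000 × 0.6% × 320/365 = $3555.9452
Total = $6556.2740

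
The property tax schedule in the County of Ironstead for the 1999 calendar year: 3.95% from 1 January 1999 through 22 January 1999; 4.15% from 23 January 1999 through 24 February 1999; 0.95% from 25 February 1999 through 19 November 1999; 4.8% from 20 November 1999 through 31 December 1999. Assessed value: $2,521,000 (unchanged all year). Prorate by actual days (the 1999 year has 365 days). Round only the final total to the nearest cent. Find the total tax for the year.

1 January – 22 January 1999: 22 days at 3.95% → $2,521,000 × 3.95% × 22/365 = $6,002.0521
23 January – 24 February 1999: 33 days at 4.15% → $2,521,000 × 4.15% × 33/365 = $9,458.9301
25 February – 19 November 1999: 268 days at 0.95% → $2,521,000 × 0.95% × 268/365 = $17,584.8384
20 November – 31 December 1999: 42 days at 4.8% → $2,521,000 × 4.8% × 42/365 = $13,924.2082
Total = $46,970.0288

$46,970.03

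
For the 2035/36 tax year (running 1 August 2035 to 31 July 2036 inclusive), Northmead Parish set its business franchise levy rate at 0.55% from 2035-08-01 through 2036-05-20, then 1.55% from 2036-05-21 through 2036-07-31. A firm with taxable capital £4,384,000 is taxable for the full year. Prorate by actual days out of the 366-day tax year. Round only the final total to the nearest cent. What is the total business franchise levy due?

£32,736.26

2035-08-01 to 2036-05-20: 294 days at 0.55% → £4,384,000 × 0.55% × 294/366 = £19,368.6557
2036-05-21 to 2036-07-31: 72 days at 1.55% → £4,384,000 × 1.55% × 72/366 = £13,367.6066
Total = £32,736.2623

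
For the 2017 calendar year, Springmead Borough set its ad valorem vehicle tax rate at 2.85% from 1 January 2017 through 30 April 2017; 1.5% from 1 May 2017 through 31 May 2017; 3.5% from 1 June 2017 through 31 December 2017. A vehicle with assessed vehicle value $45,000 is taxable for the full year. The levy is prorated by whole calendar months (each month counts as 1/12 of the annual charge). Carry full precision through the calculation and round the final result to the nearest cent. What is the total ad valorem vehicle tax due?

$1,402.50

1 January – 30 April 2017: 4 months at 2.85% → $45,000 × 2.85% × 4/12 = $427.5000
1 May – 31 May 2017: 1 month at 1.5% → $45,000 × 1.5% × 1/12 = $56.2500
1 June – 31 December 2017: 7 months at 3.5% → $45,000 × 3.5% × 7/12 = $918.7500
Total = $1,402.5000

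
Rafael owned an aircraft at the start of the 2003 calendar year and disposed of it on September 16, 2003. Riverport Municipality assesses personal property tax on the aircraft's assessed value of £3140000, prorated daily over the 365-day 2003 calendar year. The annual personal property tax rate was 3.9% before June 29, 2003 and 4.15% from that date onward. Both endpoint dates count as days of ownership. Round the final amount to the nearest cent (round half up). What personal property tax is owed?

January 1 – June 28, 2003: 179 days at 3.9% → £3140000 × 3.9% × 179/365 = £60055.7260
June 29 – September 16, 2003: 80 days at 4.15% → £3140000 × 4.15% × 80/365 = £28561.0959
Total = £88616.8219

£88616.82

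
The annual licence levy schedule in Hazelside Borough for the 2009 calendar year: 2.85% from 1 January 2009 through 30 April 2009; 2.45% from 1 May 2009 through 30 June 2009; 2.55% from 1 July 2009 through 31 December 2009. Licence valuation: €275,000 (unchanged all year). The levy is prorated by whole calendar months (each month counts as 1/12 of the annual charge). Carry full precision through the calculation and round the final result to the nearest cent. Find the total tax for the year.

1 January – 30 April 2009: 4 months at 2.85% → €275,000 × 2.85% × 4/12 = €2,612.5000
1 May – 30 June 2009: 2 months at 2.45% → €275,000 × 2.45% × 2/12 = €1,122.9167
1 July – 31 December 2009: 6 months at 2.55% → €275,000 × 2.55% × 6/12 = €3,506.2500
Total = €7,241.6667

€7,241.67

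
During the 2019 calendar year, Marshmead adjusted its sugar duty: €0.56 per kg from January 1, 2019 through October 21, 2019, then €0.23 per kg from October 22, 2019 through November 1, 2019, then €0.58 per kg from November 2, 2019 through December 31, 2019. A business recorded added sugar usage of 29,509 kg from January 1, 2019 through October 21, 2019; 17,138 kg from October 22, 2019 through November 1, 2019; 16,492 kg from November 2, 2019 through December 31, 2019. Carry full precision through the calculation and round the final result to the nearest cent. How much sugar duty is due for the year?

January 1 – October 21, 2019: 29,509 kg at €0.56/kg → €16525.04
October 22 – November 1, 2019: 17,138 kg at €0.23/kg → €3941.74
November 2 – December 31, 2019: 16,492 kg at €0.58/kg → €9565.36

€30032.14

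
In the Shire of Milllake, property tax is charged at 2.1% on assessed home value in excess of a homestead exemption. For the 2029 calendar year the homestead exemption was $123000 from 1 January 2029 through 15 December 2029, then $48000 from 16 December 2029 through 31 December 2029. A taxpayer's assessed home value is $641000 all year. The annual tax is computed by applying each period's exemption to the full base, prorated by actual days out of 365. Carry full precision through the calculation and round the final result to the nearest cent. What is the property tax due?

$10947.04

1 January – 15 December 2029: 349 days, exemption $123000 → ($641000 − $123000) × 2.1% × 349/365 = $10401.1562
16 December – 31 December 2029: 16 days, exemption $48000 → ($641000 − $48000) × 2.1% × 16/365 = $545.8849
Total = $10947.0411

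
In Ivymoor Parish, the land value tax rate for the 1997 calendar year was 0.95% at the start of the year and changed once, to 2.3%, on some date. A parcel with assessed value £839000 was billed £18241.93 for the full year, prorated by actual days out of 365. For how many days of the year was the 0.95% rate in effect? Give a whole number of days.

34 days

Let d = days at the first rate; then 365 − d days at the second rate.
£839000 × [0.95%·d + 2.3%·(365−d)] / 365 = £18241.93
Solving gives d = 34, so the new rate took effect on 4 Feb 1997.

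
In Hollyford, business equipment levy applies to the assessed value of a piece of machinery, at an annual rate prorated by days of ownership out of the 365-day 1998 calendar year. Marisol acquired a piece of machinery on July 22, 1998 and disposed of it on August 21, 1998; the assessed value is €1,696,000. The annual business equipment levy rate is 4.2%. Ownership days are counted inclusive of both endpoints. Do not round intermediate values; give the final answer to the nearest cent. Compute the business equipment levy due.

€6,049.84

Days held (July 22 – August 21, 1998): 31 out of 365
Tax = €1,696,000 × 4.2% × 31/365 = €6,049.8411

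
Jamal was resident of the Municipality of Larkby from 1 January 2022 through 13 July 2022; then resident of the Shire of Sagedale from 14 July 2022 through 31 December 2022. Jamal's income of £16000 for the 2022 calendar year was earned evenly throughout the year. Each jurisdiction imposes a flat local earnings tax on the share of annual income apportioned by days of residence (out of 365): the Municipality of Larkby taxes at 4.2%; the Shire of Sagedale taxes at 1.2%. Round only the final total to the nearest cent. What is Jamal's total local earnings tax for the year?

£447.12

The Municipality of Larkby, 1 January – 13 July 2022: 194 days → £16000 × 4.2% × 194/365 = £357.1726
The Shire of Sagedale, 14 July – 31 December 2022: 171 days → £16000 × 1.2% × 171/365 = £89.9507
Total = £447.1233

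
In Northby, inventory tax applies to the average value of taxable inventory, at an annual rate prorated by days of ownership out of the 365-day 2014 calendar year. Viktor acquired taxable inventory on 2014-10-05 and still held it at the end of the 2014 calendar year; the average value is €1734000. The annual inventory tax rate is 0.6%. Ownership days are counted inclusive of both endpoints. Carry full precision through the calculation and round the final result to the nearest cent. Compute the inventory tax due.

Days held (2014-10-05 to 2014-12-31): 88 out of 365
Tax = €1734000 × 0.6% × 88/365 = €2508.3616

€2508.36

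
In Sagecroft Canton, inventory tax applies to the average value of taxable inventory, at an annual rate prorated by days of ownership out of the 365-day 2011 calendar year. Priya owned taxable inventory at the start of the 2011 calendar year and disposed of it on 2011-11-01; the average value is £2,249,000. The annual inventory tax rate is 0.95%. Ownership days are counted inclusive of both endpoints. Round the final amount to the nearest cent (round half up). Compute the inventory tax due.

£17,853.36

Days held (2011-01-01 to 2011-11-01): 305 out of 365
Tax = £2,249,000 × 0.95% × 305/365 = £17,853.3630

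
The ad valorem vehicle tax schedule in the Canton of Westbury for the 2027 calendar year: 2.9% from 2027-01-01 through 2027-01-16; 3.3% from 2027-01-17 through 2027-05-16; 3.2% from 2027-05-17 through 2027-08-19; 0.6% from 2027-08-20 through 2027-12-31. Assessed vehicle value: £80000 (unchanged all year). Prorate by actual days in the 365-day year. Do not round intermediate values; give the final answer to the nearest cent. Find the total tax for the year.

2027-01-01 to 2027-01-16: 16 days at 2.9% → £80000 × 2.9% × 16/365 = £101.6986
2027-01-17 to 2027-05-16: 120 days at 3.3% → £80000 × 3.3% × 120/365 = £867.9452
2027-05-17 to 2027-08-19: 95 days at 3.2% → £80000 × 3.2% × 95/365 = £666.3014
2027-08-20 to 2027-12-31: 134 days at 0.6% → £80000 × 0.6% × 134/365 = £176.2192
Total = £1812.1644

£1812.16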